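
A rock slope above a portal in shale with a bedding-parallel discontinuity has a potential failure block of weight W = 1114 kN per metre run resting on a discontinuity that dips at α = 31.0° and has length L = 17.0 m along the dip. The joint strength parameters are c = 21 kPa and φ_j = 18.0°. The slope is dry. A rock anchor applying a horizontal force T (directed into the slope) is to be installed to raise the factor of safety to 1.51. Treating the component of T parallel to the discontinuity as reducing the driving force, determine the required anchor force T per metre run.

T = 136 kN/m

Resolving forces along and normal to the sliding plane, with the horizontal anchor force T adding T·sinα to the effective normal force and T·cosα acting up the plane against the driving force:
FS = [cL + (W cosα + T sinα) tanφ_j] / [W sinα − T cosα]
Without the anchor: N' = 954.9 kN/m, driving T_d = 573.8 kN/m, resisting R = 21·17.0 + 954.9·tan18.0° = 667.3 kN/m, FS = 1.16.
Setting FS = 1.51 and solving for T:
1.51·(573.8 − T cos31.0°) = 667.3 + T sin31.0°·tan18.0°
T·(sin31.0°·tan18.0° + 1.51·cos31.0°) = 1.51·573.8 − 667.3
T·(0.5150·0.3249 + 1.51·0.8572) = 866.4 − 667.3 = 199.1
T·1.4617 = 199.1
T = 136.2 kN/m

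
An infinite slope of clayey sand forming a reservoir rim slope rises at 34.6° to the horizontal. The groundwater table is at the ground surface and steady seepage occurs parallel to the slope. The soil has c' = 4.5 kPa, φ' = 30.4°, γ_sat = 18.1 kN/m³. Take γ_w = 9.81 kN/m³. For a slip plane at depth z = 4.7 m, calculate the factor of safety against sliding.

FS = 0.50

With seepage parallel to the slope and the water table at the surface, the effective normal stress on the slip plane uses the buoyant unit weight γ' = γ_sat − γ_w while the driving shear stress uses γ_sat:
FS = [c' + γ' z cos²β tanφ'] / [γ_sat z sinβ cosβ]
γ' = 18.1 − 9.81 = 8.29 kN/m³
Numerator = 4.5 + 8.29·4.7·cos²34.6°·tan30.4° = 4.5 + 8.29·4.7·0.6776·0.5867 = 19.989 kPa
Denominator = 18.1·4.7·sin34.6°·cos34.6° = 18.1·4.7·0.5678·0.8231 = 39.763 kPa
FS = 19.989 / 39.763 = 0.503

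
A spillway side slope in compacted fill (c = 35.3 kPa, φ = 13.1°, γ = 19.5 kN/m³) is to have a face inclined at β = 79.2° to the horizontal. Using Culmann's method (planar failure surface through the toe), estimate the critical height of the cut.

H_c = 11.65 m

Culmann's analysis gives the critical failure plane at α_cr = (β + φ)/2 = (79.2 + 13.1)/2 = 46.1°, and the critical height
H_c = (4c/γ) · sinβ cosφ / [1 − cos(β − φ)]
    = (4·35.3/19.5) · sin79.2°·cos13.1° / [1 − cos(66.1°)]
    = 7.241 · 0.9823·0.9740 / [1 − 0.4051]
    = 7.241 · 0.9567 / 0.5949
    = 11.65 m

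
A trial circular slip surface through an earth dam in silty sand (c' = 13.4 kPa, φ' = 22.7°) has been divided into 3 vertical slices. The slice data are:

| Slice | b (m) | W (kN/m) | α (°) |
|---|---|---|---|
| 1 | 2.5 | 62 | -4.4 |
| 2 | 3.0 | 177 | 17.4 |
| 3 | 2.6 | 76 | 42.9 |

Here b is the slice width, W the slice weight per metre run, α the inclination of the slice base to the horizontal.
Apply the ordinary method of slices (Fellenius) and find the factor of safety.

Ordinary method of slices: FS = Σ[c'·Δl_i + (W_i cosα_i)·tanφ'] / Σ W_i sinα_i, with Δl_i = b_i / cosα_i.
Slice 1: Δl = 2.5/cos(-4.4°) = 2.507 m; N'_1 = 62·cos(-4.4°) = 61.8; c'Δl = 33.60; W sinα = -4.8
Slice 2: Δl = 3.0/cos17.4° = 3.144 m; N'_2 = 177·cos17.4° = 168.9; c'Δl = 42.13; W sinα = 52.9
Slice 3: Δl = 2.6/cos42.9° = 3.549 m; N'_3 = 76·cos42.9° = 55.7; c'Δl = 47.56; W sinα = 51.7
Σc'Δl = 123.3 kN/m; ΣN' = 286.4 kN/m; ΣW sinα = 99.9 kN/m
Resisting = 123.3 + 286.4·tan22.7° = 123.3 + 119.8 = 243.1 kN/m
FS = 243.1 / 99.9 = 2.433

FS = 2.43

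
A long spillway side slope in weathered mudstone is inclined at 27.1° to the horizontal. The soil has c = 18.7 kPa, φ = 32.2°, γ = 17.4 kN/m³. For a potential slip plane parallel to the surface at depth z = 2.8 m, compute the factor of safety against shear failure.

FS = 2.18

For an infinite slope with a slip plane parallel to the surface (no pore pressure): FS = [c + γz cos²β tanφ] / [γz sinβ cosβ].
γz = 17.4·2.8 = 48.72 kN/m²
Numerator = 18.7 + 48.72·cos²27.1°·tan32.2° = 18.7 + 48.72·0.7925·0.6297 = 43.014 kPa
Denominator = 48.72·sin27.1°·cos27.1° = 48.72·0.4555·0.8902 = 19.758 kPa
FS = 43.014 / 19.758 = 2.177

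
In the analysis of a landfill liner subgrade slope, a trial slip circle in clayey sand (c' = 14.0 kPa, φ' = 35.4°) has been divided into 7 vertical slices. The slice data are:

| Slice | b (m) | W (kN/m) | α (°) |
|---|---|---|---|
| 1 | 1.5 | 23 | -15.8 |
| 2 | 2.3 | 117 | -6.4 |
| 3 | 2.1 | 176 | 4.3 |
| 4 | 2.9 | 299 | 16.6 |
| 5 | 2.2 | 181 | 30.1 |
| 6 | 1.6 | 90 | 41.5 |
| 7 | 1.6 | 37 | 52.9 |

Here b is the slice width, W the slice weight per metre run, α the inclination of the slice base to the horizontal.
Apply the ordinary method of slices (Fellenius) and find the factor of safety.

FS = 3.20

Ordinary method of slices: FS = Σ[c'·Δl_i + (W_i cosα_i)·tanφ'] / Σ W_i sinα_i, with Δl_i = b_i / cosα_i.
Slice 1: Δl = 1.5/cos(-15.8°) = 1.559 m; N'_1 = 23·cos(-15.8°) = 22.1; c'Δl = 21.82; W sinα = -6.3
Slice 2: Δl = 2.3/cos(-6.4°) = 2.314 m; N'_2 = 117·cos(-6.4°) = 116.3; c'Δl = 32.40; W sinα = -13.0
Slice 3: Δl = 2.1/cos4.3° = 2.106 m; N'_3 = 176·cos4.3° = 175.5; c'Δl = 29.48; W sinα = 13.2
Slice 4: Δl = 2.9/cos16.6° = 3.026 m; N'_4 = 299·cos16.6° = 286.5; c'Δl = 42.37; W sinα = 85.4
Slice 5: Δl = 2.2/cos30.1° = 2.543 m; N'_5 = 181·cos30.1° = 156.6; c'Δl = 35.60; W sinα = 90.8
Slice 6: Δl = 1.6/cos41.5° = 2.136 m; N'_6 = 90·cos41.5° = 67.4; c'Δl = 29.91; W sinα = 59.6
Slice 7: Δl = 1.6/cos52.9° = 2.652 m; N'_7 = 37·cos52.9° = 22.3; c'Δl = 37.13; W sinα = 29.5
Σc'Δl = 228.7 kN/m; ΣN' = 846.8 kN/m; ΣW sinα = 259.2 kN/m
Resisting = 228.7 + 846.8·tan35.4° = 228.7 + 601.8 = 830.5 kN/m
FS = 830.5 / 259.2 = 3.204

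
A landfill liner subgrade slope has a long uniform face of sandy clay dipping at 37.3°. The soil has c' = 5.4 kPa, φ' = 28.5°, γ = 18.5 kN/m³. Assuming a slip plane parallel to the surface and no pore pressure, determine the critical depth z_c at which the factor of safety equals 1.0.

Setting FS = 1.00 in FS = [c' + γz cos²β tanφ'] / [γz sinβ cosβ] and solving for z:
z = c' / [γ cosβ (FS·sinβ − cosβ·tanφ')]
  = 5.4 / [18.5·cos37.3°·(1.00·sin37.3° − cos37.3°·tan28.5°)]
  = 5.4 / [18.5·0.7955·(1.00·0.6060 − 0.7955·0.5430)]
  = 5.4 / 2.5618 = 2.108 m

z_c = 2.11 m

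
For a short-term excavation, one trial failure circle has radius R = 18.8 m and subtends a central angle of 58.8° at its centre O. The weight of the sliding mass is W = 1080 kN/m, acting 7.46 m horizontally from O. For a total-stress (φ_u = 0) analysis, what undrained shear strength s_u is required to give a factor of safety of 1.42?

s_u = 31.5 kPa

FS = s_u·L_a·R / (W·d), so s_u = FS·W·d / (L_a·R).
Arc length L_a = R·θ = 18.8·(58.8°·π/180) = 18.8·1.0263 = 19.29 m
s_u = 1.42·1080·7.46 / (19.29·18.8) = 11440.7 / 362.72 = 31.54 kPa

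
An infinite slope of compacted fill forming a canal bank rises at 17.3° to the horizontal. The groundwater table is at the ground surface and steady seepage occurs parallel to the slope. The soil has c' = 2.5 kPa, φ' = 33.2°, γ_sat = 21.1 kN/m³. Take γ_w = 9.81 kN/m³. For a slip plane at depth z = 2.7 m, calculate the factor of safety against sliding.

With seepage parallel to the slope and the water table at the surface, the effective normal stress on the slip plane uses the buoyant unit weight γ' = γ_sat − γ_w while the driving shear stress uses γ_sat:
FS = [c' + γ' z cos²β tanφ'] / [γ_sat z sinβ cosβ]
γ' = 21.1 − 9.81 = 11.29 kN/m³
Numerator = 2.5 + 11.29·2.7·cos²17.3°·tan33.2° = 2.5 + 11.29·2.7·0.9116·0.6544 = 20.684 kPa
Denominator = 21.1·2.7·sin17.3°·cos17.3° = 21.1·2.7·0.2974·0.9548 = 16.175 kPa
FS = 20.684 / 16.175 = 1.279

FS = 1.28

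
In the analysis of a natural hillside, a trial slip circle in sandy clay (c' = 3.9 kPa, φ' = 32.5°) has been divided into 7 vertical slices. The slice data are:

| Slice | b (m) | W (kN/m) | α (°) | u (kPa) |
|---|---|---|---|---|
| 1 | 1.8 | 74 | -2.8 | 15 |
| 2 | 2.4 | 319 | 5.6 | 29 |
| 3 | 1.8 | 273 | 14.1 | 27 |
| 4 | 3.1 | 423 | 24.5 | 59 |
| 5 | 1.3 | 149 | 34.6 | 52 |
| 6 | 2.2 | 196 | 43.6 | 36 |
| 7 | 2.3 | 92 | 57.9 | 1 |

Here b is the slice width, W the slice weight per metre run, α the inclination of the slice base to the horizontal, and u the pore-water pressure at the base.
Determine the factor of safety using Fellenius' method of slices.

FS = 1.04

Ordinary method of slices: FS = Σ[c'·Δl_i + (W_i cosα_i − u_i·Δl_i)·tanφ'] / Σ W_i sinα_i, with Δl_i = b_i / cosα_i.
Slice 1: Δl = 1.8/cos(-2.8°) = 1.802 m; N'_1 = 74·cos(-2.8°) − 15·1.802 = 46.9; c'Δl = 7.03; W sinα = -3.6
Slice 2: Δl = 2.4/cos5.6° = 2.412 m; N'_2 = 319·cos5.6° − 29·2.412 = 247.5; c'Δl = 9.40; W sinα = 31.1
Slice 3: Δl = 1.8/cos14.1° = 1.856 m; N'_3 = 273·cos14.1° − 27·1.856 = 214.7; c'Δl = 7.24; W sinα = 66.5
Slice 4: Δl = 3.1/cos24.5° = 3.407 m; N'_4 = 423·cos24.5° − 59·3.407 = 183.9; c'Δl = 13.29; W sinα = 175.4
Slice 5: Δl = 1.3/cos34.6° = 1.579 m; N'_5 = 149·cos34.6° − 52·1.579 = 40.5; c'Δl = 6.16; W sinα = 84.6
Slice 6: Δl = 2.2/cos43.6° = 3.038 m; N'_6 = 196·cos43.6° − 36·3.038 = 32.6; c'Δl = 11.85; W sinα = 135.2
Slice 7: Δl = 2.3/cos57.9° = 4.328 m; N'_7 = 92·cos57.9° − 1·4.328 = 44.6; c'Δl = 16.88; W sinα = 77.9
Σc'Δl = 71.8 kN/m; ΣN' = 810.7 kN/m; ΣW sinα = 567.1 kN/m
Resisting = 71.8 + 810.7·tan32.5° = 71.8 + 516.4 = 588.3 kN/m
FS = 588.3 / 567.1 = 1.037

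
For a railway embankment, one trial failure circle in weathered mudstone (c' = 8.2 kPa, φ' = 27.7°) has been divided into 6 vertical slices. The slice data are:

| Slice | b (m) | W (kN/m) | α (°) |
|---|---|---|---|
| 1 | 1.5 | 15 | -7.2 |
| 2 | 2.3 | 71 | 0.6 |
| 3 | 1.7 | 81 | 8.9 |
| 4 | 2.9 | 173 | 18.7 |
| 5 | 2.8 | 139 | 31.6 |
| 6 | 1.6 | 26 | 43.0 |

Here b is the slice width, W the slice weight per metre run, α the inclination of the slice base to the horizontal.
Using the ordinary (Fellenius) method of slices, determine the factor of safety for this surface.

Ordinary method of slices: FS = Σ[c'·Δl_i + (W_i cosα_i)·tanφ'] / Σ W_i sinα_i, with Δl_i = b_i / cosα_i.
Slice 1: Δl = 1.5/cos(-7.2°) = 1.512 m; N'_1 = 15·cos(-7.2°) = 14.9; c'Δl = 12.40; W sinα = -1.9
Slice 2: Δl = 2.3/cos0.6° = 2.300 m; N'_2 = 71·cos0.6° = 71.0; c'Δl = 18.86; W sinα = 0.7
Slice 3: Δl = 1.7/cos8.9° = 1.721 m; N'_3 = 81·cos8.9° = 80.0; c'Δl = 14.11; W sinα = 12.5
Slice 4: Δl = 2.9/cos18.7° = 3.062 m; N'_4 = 173·cos18.7° = 163.9; c'Δl = 25.11; W sinα = 55.5
Slice 5: Δl = 2.8/cos31.6° = 3.287 m; N'_5 = 139·cos31.6° = 118.4; c'Δl = 26.96; W sinα = 72.8
Slice 6: Δl = 1.6/cos43.0° = 2.188 m; N'_6 = 26·cos43.0° = 19.0; c'Δl = 17.94; W sinα = 17.7
Σc'Δl = 115.4 kN/m; ΣN' = 467.2 kN/m; ΣW sinα = 157.4 kN/m
Resisting = 115.4 + 467.2·tan27.7° = 115.4 + 245.3 = 360.6 kN/m
FS = 360.6 / 157.4 = 2.291

FS = 2.29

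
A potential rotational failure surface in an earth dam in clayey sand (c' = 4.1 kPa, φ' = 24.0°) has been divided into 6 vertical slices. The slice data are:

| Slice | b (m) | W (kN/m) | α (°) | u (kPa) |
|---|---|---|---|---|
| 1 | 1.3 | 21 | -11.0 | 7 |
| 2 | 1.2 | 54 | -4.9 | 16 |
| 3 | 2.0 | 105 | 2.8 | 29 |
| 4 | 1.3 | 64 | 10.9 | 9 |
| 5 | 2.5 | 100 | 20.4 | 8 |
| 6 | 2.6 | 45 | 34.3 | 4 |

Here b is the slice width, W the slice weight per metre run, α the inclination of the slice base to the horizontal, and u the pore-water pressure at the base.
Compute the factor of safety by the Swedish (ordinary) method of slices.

FS = 2.25

Ordinary method of slices: FS = Σ[c'·Δl_i + (W_i cosα_i − u_i·Δl_i)·tanφ'] / Σ W_i sinα_i, with Δl_i = b_i / cosα_i.
Slice 1: Δl = 1.3/cos(-11.0°) = 1.324 m; N'_1 = 21·cos(-11.0°) − 7·1.324 = 11.3; c'Δl = 5.43; W sinα = -4.0
Slice 2: Δl = 1.2/cos(-4.9°) = 1.204 m; N'_2 = 54·cos(-4.9°) − 16·1.204 = 34.5; c'Δl = 4.94; W sinα = -4.6
Slice 3: Δl = 2.0/cos2.8° = 2.002 m; N'_3 = 105·cos2.8° − 29·2.002 = 46.8; c'Δl = 8.21; W sinα = 5.1
Slice 4: Δl = 1.3/cos10.9° = 1.324 m; N'_4 = 64·cos10.9° − 9·1.324 = 50.9; c'Δl = 5.43; W sinα = 12.1
Slice 5: Δl = 2.5/cos20.4° = 2.667 m; N'_5 = 100·cos20.4° − 8·2.667 = 72.4; c'Δl = 10.94; W sinα = 34.9
Slice 6: Δl = 2.6/cos34.3° = 3.147 m; N'_6 = 45·cos34.3° − 4·3.147 = 24.6; c'Δl = 12.90; W sinα = 25.4
Σc'Δl = 47.8 kN/m; ΣN' = 240.6 kN/m; ΣW sinα = 68.8 kN/m
Resisting = 47.8 + 240.6·tan24.0° = 47.8 + 107.1 = 155.0 kN/m
FS = 155.0 / 68.8 = 2.251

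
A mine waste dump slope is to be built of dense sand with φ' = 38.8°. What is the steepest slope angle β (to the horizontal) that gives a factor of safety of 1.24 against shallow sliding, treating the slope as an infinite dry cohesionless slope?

For an infinite dry cohesionless slope FS = tanφ'/tanβ, so tanβ = tanφ' / FS.
tanβ = tan38.8° / 1.24 = 0.8040 / 1.24 = 0.6484
β = arctan(0.6484) = 32.96°

β = 33.0°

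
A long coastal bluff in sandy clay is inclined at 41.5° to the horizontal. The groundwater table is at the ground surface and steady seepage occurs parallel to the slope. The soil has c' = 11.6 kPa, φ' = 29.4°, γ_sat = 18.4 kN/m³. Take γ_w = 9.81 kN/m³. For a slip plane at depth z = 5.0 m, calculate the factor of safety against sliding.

FS = 0.55

With seepage parallel to the slope and the water table at the surface, the effective normal stress on the slip plane uses the buoyant unit weight γ' = γ_sat − γ_w while the driving shear stress uses γ_sat:
FS = [c' + γ' z cos²β tanφ'] / [γ_sat z sinβ cosβ]
γ' = 18.4 − 9.81 = 8.59 kN/m³
Numerator = 11.6 + 8.59·5.0·cos²41.5°·tan29.4° = 11.6 + 8.59·5.0·0.5609·0.5635 = 25.175 kPa
Denominator = 18.4·5.0·sin41.5°·cos41.5° = 18.4·5.0·0.6626·0.7490 = 45.657 kPa
FS = 25.175 / 45.657 = 0.551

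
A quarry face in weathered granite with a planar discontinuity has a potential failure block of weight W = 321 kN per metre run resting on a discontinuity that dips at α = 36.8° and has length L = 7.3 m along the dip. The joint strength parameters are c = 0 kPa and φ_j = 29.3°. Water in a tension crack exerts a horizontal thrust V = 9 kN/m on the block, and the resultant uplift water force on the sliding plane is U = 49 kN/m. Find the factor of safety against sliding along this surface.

FS = 0.57

Resolving the block weight along and normal to the plane and applying the Mohr–Coulomb strength on the joint:
N' = W cosα − U − V sinα = 321·cos36.8° − 49 − 9·sin36.8° = 202.6 kN/m
Driving force T = W sinα + V cosα = 321·sin36.8° + 9·cos36.8° = 199.5 kN/m
Resisting force R = c·L + N'·tanφ_j = 0·7.3 + 202.6·tan29.3° = 0.0 + 113.7 = 113.7 kN/m
FS = R / T = 113.7 / 199.5 = 0.570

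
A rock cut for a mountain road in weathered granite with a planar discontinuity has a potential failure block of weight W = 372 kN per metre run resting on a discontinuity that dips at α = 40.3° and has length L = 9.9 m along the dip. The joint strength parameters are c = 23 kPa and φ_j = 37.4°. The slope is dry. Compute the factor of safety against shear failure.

Resolving the block weight along and normal to the plane and applying the Mohr–Coulomb strength on the joint:
N' = W cosα = 372·cos40.3° = 283.7 kN/m
Driving force T = W sinα = 372·sin40.3° = 240.6 kN/m
Resisting force R = c·L + N'·tanφ_j = 23·9.9 + 283.7·tan37.4° = 227.7 + 216.9 = 444.6 kN/m
FS = R / T = 444.6 / 240.6 = 1.848

FS = 1.85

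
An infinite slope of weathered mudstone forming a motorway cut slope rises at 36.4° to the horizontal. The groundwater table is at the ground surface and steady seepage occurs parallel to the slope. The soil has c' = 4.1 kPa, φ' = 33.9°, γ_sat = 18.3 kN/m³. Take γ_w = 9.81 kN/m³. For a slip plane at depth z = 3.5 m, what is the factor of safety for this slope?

With seepage parallel to the slope and the water table at the surface, the effective normal stress on the slip plane uses the buoyant unit weight γ' = γ_sat − γ_w while the driving shear stress uses γ_sat:
FS = [c' + γ' z cos²β tanφ'] / [γ_sat z sinβ cosβ]
γ' = 18.3 − 9.81 = 8.49 kN/m³
Numerator = 4.1 + 8.49·3.5·cos²36.4°·tan33.9° = 4.1 + 8.49·3.5·0.6479·0.6720 = 17.036 kPa
Denominator = 18.3·3.5·sin36.4°·cos36.4° = 18.3·3.5·0.5934·0.8049 = 30.593 kPa
FS = 17.036 / 30.593 = 0.557

FS = 0.56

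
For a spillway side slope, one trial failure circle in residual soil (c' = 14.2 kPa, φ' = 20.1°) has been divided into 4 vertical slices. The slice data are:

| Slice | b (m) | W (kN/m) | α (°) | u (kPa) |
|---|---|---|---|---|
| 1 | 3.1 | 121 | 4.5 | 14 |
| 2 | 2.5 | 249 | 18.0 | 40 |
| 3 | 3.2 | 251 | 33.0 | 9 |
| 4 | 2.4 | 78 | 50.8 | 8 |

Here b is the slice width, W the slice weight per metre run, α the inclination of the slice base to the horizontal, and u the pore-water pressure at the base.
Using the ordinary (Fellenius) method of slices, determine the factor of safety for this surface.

FS = 1.19

Ordinary method of slices: FS = Σ[c'·Δl_i + (W_i cosα_i − u_i·Δl_i)·tanφ'] / Σ W_i sinα_i, with Δl_i = b_i / cosα_i.
Slice 1: Δl = 3.1/cos4.5° = 3.110 m; N'_1 = 121·cos4.5° − 14·3.110 = 77.1; c'Δl = 44.16; W sinα = 9.5
Slice 2: Δl = 2.5/cos18.0° = 2.629 m; N'_2 = 249·cos18.0° − 40·2.629 = 131.7; c'Δl = 37.33; W sinα = 76.9
Slice 3: Δl = 3.2/cos33.0° = 3.816 m; N'_3 = 251·cos33.0° − 9·3.816 = 176.2; c'Δl = 54.18; W sinα = 136.7
Slice 4: Δl = 2.4/cos50.8° = 3.797 m; N'_4 = 78·cos50.8° − 8·3.797 = 18.9; c'Δl = 53.92; W sinα = 60.4
Σc'Δl = 189.6 kN/m; ΣN' = 403.8 kN/m; ΣW sinα = 283.6 kN/m
Resisting = 189.6 + 403.8·tan20.1° = 189.6 + 147.8 = 337.4 kN/m
FS = 337.4 / 283.6 = 1.190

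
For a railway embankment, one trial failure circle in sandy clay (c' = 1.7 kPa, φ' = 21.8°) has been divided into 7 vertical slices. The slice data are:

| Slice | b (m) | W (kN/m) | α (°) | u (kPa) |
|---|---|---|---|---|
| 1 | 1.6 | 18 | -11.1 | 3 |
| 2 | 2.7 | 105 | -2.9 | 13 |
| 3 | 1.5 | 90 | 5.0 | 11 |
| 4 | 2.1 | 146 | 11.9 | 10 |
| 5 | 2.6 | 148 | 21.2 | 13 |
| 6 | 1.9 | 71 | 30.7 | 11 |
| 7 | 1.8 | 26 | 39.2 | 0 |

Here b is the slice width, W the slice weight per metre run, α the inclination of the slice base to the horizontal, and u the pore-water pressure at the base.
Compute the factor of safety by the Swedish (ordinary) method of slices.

Ordinary method of slices: FS = Σ[c'·Δl_i + (W_i cosα_i − u_i·Δl_i)·tanφ'] / Σ W_i sinα_i, with Δl_i = b_i / cosα_i.
Slice 1: Δl = 1.6/cos(-11.1°) = 1.631 m; N'_1 = 18·cos(-11.1°) − 3·1.631 = 12.8; c'Δl = 2.77; W sinα = -3.5
Slice 2: Δl = 2.7/cos(-2.9°) = 2.703 m; N'_2 = 105·cos(-2.9°) − 13·2.703 = 69.7; c'Δl = 4.60; W sinα = -5.3
Slice 3: Δl = 1.5/cos5.0° = 1.506 m; N'_3 = 90·cos5.0° − 11·1.506 = 73.1; c'Δl = 2.56; W sinα = 7.8
Slice 4: Δl = 2.1/cos11.9° = 2.146 m; N'_4 = 146·cos11.9° − 10·2.146 = 121.4; c'Δl = 3.65; W sinα = 30.1
Slice 5: Δl = 2.6/cos21.2° = 2.789 m; N'_5 = 148·cos21.2° − 13·2.789 = 101.7; c'Δl = 4.74; W sinα = 53.5
Slice 6: Δl = 1.9/cos30.7° = 2.210 m; N'_6 = 71·cos30.7° − 11·2.210 = 36.7; c'Δl = 3.76; W sinα = 36.2
Slice 7: Δl = 1.8/cos39.2° = 2.323 m; N'_7 = 26·cos39.2° − 0·2.323 = 20.1; c'Δl = 3.95; W sinα = 16.4
Σc'Δl = 26.0 kN/m; ΣN' = 435.6 kN/m; ΣW sinα = 135.4 kN/m
Resisting = 26.0 + 435.6·tan21.8° = 26.0 + 174.2 = 200.3 kN/m
FS = 200.3 / 135.4 = 1.479

FS = 1.48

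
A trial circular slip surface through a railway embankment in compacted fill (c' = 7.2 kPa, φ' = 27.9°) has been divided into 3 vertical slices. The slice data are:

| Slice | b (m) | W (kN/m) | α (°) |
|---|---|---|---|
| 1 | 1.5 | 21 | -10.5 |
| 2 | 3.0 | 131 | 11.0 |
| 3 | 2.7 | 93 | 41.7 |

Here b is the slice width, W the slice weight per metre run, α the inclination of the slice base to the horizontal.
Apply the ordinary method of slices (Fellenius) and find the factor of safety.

Ordinary method of slices: FS = Σ[c'·Δl_i + (W_i cosα_i)·tanφ'] / Σ W_i sinα_i, with Δl_i = b_i / cosα_i.
Slice 1: Δl = 1.5/cos(-10.5°) = 1.526 m; N'_1 = 21·cos(-10.5°) = 20.6; c'Δl = 10.98; W sinα = -3.8
Slice 2: Δl = 3.0/cos11.0° = 3.056 m; N'_2 = 131·cos11.0° = 128.6; c'Δl = 22.00; W sinα = 25.0
Slice 3: Δl = 2.7/cos41.7° = 3.616 m; N'_3 = 93·cos41.7° = 69.4; c'Δl = 26.04; W sinα = 61.9
Σc'Δl = 59.0 kN/m; ΣN' = 218.7 kN/m; ΣW sinα = 83.0 kN/m
Resisting = 59.0 + 218.7·tan27.9° = 59.0 + 115.8 = 174.8 kN/m
FS = 174.8 / 83.0 = 2.105

FS = 2.11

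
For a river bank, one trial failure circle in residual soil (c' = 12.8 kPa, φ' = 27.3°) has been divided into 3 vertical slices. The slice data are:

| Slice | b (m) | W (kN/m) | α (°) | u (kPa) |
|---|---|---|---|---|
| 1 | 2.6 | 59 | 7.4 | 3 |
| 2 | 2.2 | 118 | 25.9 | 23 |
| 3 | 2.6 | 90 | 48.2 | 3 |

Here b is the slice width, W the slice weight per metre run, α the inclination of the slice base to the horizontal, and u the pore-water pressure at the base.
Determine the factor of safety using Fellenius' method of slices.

Ordinary method of slices: FS = Σ[c'·Δl_i + (W_i cosα_i − u_i·Δl_i)·tanφ'] / Σ W_i sinα_i, with Δl_i = b_i / cosα_i.
Slice 1: Δl = 2.6/cos7.4° = 2.622 m; N'_1 = 59·cos7.4° − 3·2.622 = 50.6; c'Δl = 33.56; W sinα = 7.6
Slice 2: Δl = 2.2/cos25.9° = 2.446 m; N'_2 = 118·cos25.9° − 23·2.446 = 49.9; c'Δl = 31.30; W sinα = 51.5
Slice 3: Δl = 2.6/cos48.2° = 3.901 m; N'_3 = 90·cos48.2° − 3·3.901 = 48.3; c'Δl = 49.93; W sinα = 67.1
Σc'Δl = 114.8 kN/m; ΣN' = 148.8 kN/m; ΣW sinα = 126.2 kN/m
Resisting = 114.8 + 148.8·tan27.3° = 114.8 + 76.8 = 191.6 kN/m
FS = 191.6 / 126.2 = 1.518

FS = 1.52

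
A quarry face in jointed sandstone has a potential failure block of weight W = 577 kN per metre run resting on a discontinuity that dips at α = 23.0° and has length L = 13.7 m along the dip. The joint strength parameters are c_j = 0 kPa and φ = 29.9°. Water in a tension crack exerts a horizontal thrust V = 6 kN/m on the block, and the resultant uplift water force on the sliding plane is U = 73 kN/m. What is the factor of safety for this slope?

FS = 1.13

Resolving the block weight along and normal to the plane and applying the Mohr–Coulomb strength on the joint:
N' = W cosα − U − V sinα = 577·cos23.0° − 73 − 6·sin23.0° = 455.8 kN/m
Driving force T = W sinα + V cosα = 577·sin23.0° + 6·cos23.0° = 231.0 kN/m
Resisting force R = c_j·L + N'·tanφ = 0·13.7 + 455.8·tan29.9° = 0.0 + 262.1 = 262.1 kN/m
FS = R / T = 262.1 / 231.0 = 1.135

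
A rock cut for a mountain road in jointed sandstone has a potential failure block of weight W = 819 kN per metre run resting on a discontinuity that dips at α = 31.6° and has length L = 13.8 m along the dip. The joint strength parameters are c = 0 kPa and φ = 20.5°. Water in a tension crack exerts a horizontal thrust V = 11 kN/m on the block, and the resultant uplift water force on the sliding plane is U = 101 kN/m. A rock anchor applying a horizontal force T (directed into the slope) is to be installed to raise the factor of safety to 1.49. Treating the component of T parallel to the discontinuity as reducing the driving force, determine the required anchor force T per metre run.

Resolving forces along and normal to the sliding plane, with the horizontal anchor force T adding T·sinα to the effective normal force and T·cosα acting up the plane against the driving force:
FS = [cL + (W cosα − U − V sinα + T sinα) tanφ] / [W sinα + V cosα − T cosα]
Without the anchor: N' = 590.8 kN/m, driving T_d = 438.5 kN/m, resisting R = 0·13.8 + 590.8·tan20.5° = 220.9 kN/m, FS = 0.50.
Setting FS = 1.49 and solving for T:
1.49·(438.5 − T cos31.6°) = 220.9 + T sin31.6°·tan20.5°
T·(sin31.6°·tan20.5° + 1.49·cos31.6°) = 1.49·438.5 − 220.9
T·(0.5240·0.3739 + 1.49·0.8517) = 653.4 − 220.9 = 432.5
T·1.4650 = 432.5
T = 295.2 kN/m

T = 295 kN/m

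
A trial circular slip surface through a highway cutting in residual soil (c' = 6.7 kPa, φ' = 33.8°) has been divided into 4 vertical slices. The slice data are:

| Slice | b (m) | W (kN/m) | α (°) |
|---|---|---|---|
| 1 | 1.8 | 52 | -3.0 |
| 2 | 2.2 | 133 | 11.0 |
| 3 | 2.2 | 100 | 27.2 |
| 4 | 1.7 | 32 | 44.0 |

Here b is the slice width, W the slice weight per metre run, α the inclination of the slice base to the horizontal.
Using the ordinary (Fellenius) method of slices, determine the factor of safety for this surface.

Ordinary method of slices: FS = Σ[c'·Δl_i + (W_i cosα_i)·tanφ'] / Σ W_i sinα_i, with Δl_i = b_i / cosα_i.
Slice 1: Δl = 1.8/cos(-3.0°) = 1.802 m; N'_1 = 52·cos(-3.0°) = 51.9; c'Δl = 12.08; W sinα = -2.7
Slice 2: Δl = 2.2/cos11.0° = 2.241 m; N'_2 = 133·cos11.0° = 130.6; c'Δl = 15.02; W sinα = 25.4
Slice 3: Δl = 2.2/cos27.2° = 2.474 m; N'_3 = 100·cos27.2° = 88.9; c'Δl = 16.57; W sinα = 45.7
Slice 4: Δl = 1.7/cos44.0° = 2.363 m; N'_4 = 32·cos44.0° = 23.0; c'Δl = 15.83; W sinα = 22.2
Σc'Δl = 59.5 kN/m; ΣN' = 294.4 kN/m; ΣW sinα = 90.6 kN/m
Resisting = 59.5 + 294.4·tan33.8° = 59.5 + 197.1 = 256.6 kN/m
FS = 256.6 / 90.6 = 2.833

FS = 2.83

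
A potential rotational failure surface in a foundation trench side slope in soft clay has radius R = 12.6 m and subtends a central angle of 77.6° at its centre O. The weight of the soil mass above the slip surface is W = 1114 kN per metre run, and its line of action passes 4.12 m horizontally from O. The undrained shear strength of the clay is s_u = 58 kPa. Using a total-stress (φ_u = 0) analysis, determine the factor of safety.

FS = 2.72

Taking moments about the centre O, the resisting moment is provided by the undrained shear strength acting along the arc:
Arc length L_a = R·θ = 12.6·(77.6°·π/180) = 12.6·1.3544 = 17.07 m
M_R = s_u·L_a·R = 58·17.07·12.6 = 12471.2 kN·m/m
M_D = W·d = 1114·4.12 = 4589.7 kN·m/m
FS = M_R / M_D = 12471.2 / 4589.7 = 2.717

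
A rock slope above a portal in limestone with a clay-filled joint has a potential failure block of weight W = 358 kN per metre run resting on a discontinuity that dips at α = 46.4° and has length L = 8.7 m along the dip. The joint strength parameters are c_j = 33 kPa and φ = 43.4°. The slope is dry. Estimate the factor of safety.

FS = 2.01

Resolving the block weight along and normal to the plane and applying the Mohr–Coulomb strength on the joint:
N' = W cosα = 358·cos46.4° = 246.9 kN/m
Driving force T = W sinα = 358·sin46.4° = 259.3 kN/m
Resisting force R = c_j·L + N'·tanφ = 33·8.7 + 246.9·tan43.4° = 287.1 + 233.5 = 520.6 kN/m
FS = R / T = 520.6 / 259.3 = 2.008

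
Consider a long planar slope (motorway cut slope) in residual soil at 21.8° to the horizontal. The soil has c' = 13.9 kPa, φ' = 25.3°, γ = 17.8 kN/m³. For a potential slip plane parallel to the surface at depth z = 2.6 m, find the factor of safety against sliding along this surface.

FS = 2.05

For an infinite slope with a slip plane parallel to the surface (no pore pressure): FS = [c' + γz cos²β tanφ'] / [γz sinβ cosβ].
γz = 17.8·2.6 = 46.28 kN/m²
Numerator = 13.9 + 46.28·cos²21.8°·tan25.3° = 13.9 + 46.28·0.8621·0.4727 = 32.759 kPa
Denominator = 46.28·sin21.8°·cos21.8° = 46.28·0.3714·0.9285 = 15.958 kPa
FS = 32.759 / 15.958 = 2.053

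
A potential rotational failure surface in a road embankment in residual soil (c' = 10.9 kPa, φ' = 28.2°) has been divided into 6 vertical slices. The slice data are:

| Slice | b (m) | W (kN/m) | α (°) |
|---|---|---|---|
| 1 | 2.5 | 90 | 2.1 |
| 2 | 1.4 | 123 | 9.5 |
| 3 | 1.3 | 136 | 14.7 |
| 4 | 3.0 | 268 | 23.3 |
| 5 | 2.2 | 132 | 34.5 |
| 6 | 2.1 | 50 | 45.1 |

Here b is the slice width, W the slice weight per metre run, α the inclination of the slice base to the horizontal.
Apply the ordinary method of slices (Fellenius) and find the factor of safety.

Ordinary method of slices: FS = Σ[c'·Δl_i + (W_i cosα_i)·tanφ'] / Σ W_i sinα_i, with Δl_i = b_i / cosα_i.
Slice 1: Δl = 2.5/cos2.1° = 2.502 m; N'_1 = 90·cos2.1° = 89.9; c'Δl = 27.27; W sinα = 3.3
Slice 2: Δl = 1.4/cos9.5° = 1.419 m; N'_2 = 123·cos9.5° = 121.3; c'Δl = 15.47; W sinα = 20.3
Slice 3: Δl = 1.3/cos14.7° = 1.344 m; N'_3 = 136·cos14.7° = 131.5; c'Δl = 14.65; W sinα = 34.5
Slice 4: Δl = 3.0/cos23.3° = 3.266 m; N'_4 = 268·cos23.3° = 246.1; c'Δl = 35.60; W sinα = 106.0
Slice 5: Δl = 2.2/cos34.5° = 2.669 m; N'_5 = 132·cos34.5° = 108.8; c'Δl = 29.10; W sinα = 74.8
Slice 6: Δl = 2.1/cos45.1° = 2.975 m; N'_6 = 50·cos45.1° = 35.3; c'Δl = 32.43; W sinα = 35.4
Σc'Δl = 154.5 kN/m; ΣN' = 733.0 kN/m; ΣW sinα = 274.3 kN/m
Resisting = 154.5 + 733.0·tan28.2° = 154.5 + 393.0 = 547.6 kN/m
FS = 547.6 / 274.3 = 1.996

FS = 2.00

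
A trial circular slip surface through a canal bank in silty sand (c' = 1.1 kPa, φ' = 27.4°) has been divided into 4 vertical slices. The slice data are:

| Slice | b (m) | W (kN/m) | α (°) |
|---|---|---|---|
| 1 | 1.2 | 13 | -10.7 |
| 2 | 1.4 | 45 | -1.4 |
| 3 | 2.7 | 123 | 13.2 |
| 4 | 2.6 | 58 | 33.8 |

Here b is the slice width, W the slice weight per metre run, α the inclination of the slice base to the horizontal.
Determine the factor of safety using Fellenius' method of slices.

FS = 2.22

Ordinary method of slices: FS = Σ[c'·Δl_i + (W_i cosα_i)·tanφ'] / Σ W_i sinα_i, with Δl_i = b_i / cosα_i.
Slice 1: Δl = 1.2/cos(-10.7°) = 1.221 m; N'_1 = 13·cos(-10.7°) = 12.8; c'Δl = 1.34; W sinα = -2.4
Slice 2: Δl = 1.4/cos(-1.4°) = 1.400 m; N'_2 = 45·cos(-1.4°) = 45.0; c'Δl = 1.54; W sinα = -1.1
Slice 3: Δl = 2.7/cos13.2° = 2.773 m; N'_3 = 123·cos13.2° = 119.8; c'Δl = 3.05; W sinα = 28.1
Slice 4: Δl = 2.6/cos33.8° = 3.129 m; N'_4 = 58·cos33.8° = 48.2; c'Δl = 3.44; W sinα = 32.3
Σc'Δl = 9.4 kN/m; ΣN' = 225.7 kN/m; ΣW sinα = 56.8 kN/m
Resisting = 9.4 + 225.7·tan27.4° = 9.4 + 117.0 = 126.4 kN/m
FS = 126.4 / 56.8 = 2.223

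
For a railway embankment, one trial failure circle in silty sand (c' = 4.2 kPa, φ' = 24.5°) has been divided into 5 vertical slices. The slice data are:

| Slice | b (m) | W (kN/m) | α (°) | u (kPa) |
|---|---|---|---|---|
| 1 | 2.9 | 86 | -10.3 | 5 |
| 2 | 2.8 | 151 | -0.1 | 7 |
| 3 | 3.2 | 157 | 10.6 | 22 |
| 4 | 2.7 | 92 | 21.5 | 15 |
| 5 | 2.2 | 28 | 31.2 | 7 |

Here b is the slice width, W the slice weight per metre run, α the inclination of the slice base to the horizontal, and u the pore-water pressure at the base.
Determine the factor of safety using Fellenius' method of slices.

Ordinary method of slices: FS = Σ[c'·Δl_i + (W_i cosα_i − u_i·Δl_i)·tanφ'] / Σ W_i sinα_i, with Δl_i = b_i / cosα_i.
Slice 1: Δl = 2.9/cos(-10.3°) = 2.947 m; N'_1 = 86·cos(-10.3°) − 5·2.947 = 69.9; c'Δl = 12.38; W sinα = -15.4
Slice 2: Δl = 2.8/cos(-0.1°) = 2.800 m; N'_2 = 151·cos(-0.1°) − 7·2.800 = 131.4; c'Δl = 11.76; W sinα = -0.3
Slice 3: Δl = 3.2/cos10.6° = 3.256 m; N'_3 = 157·cos10.6° − 22·3.256 = 82.7; c'Δl = 13.67; W sinα = 28.9
Slice 4: Δl = 2.7/cos21.5° = 2.902 m; N'_4 = 92·cos21.5° − 15·2.902 = 42.1; c'Δl = 12.19; W sinα = 33.7
Slice 5: Δl = 2.2/cos31.2° = 2.572 m; N'_5 = 28·cos31.2° − 7·2.572 = 5.9; c'Δl = 10.80; W sinα = 14.5
Σc'Δl = 60.8 kN/m; ΣN' = 332.0 kN/m; ΣW sinα = 61.5 kN/m
Resisting = 60.8 + 332.0·tan24.5° = 60.8 + 151.3 = 212.1 kN/m
FS = 212.1 / 61.5 = 3.451

FS = 3.45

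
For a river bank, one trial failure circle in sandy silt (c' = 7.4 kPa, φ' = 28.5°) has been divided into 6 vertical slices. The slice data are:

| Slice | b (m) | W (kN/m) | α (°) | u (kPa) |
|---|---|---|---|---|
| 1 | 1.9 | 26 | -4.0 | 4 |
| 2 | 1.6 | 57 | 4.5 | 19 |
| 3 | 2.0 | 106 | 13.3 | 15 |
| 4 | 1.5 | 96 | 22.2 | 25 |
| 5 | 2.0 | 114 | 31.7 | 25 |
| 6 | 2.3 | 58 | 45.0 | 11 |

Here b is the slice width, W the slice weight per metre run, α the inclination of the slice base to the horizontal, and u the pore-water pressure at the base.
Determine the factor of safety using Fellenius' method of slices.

Ordinary method of slices: FS = Σ[c'·Δl_i + (W_i cosα_i − u_i·Δl_i)·tanφ'] / Σ W_i sinα_i, with Δl_i = b_i / cosα_i.
Slice 1: Δl = 1.9/cos(-4.0°) = 1.905 m; N'_1 = 26·cos(-4.0°) − 4·1.905 = 18.3; c'Δl = 14.09; W sinα = -1.8
Slice 2: Δl = 1.6/cos4.5° = 1.605 m; N'_2 = 57·cos4.5° − 19·1.605 = 26.3; c'Δl = 11.88; W sinα = 4.5
Slice 3: Δl = 2.0/cos13.3° = 2.055 m; N'_3 = 106·cos13.3° − 15·2.055 = 72.3; c'Δl = 15.21; W sinα = 24.4
Slice 4: Δl = 1.5/cos22.2° = 1.620 m; N'_4 = 96·cos22.2° − 25·1.620 = 48.4; c'Δl = 11.99; W sinα = 36.3
Slice 5: Δl = 2.0/cos31.7° = 2.351 m; N'_5 = 114·cos31.7° − 25·2.351 = 38.2; c'Δl = 17.40; W sinα = 59.9
Slice 6: Δl = 2.3/cos45.0° = 3.253 m; N'_6 = 58·cos45.0° − 11·3.253 = 5.2; c'Δl = 24.07; W sinα = 41.0
Σc'Δl = 94.6 kN/m; ΣN' = 208.8 kN/m; ΣW sinα = 164.2 kN/m
Resisting = 94.6 + 208.8·tan28.5° = 94.6 + 113.4 = 208.0 kN/m
FS = 208.0 / 164.2 = 1.267

FS = 1.27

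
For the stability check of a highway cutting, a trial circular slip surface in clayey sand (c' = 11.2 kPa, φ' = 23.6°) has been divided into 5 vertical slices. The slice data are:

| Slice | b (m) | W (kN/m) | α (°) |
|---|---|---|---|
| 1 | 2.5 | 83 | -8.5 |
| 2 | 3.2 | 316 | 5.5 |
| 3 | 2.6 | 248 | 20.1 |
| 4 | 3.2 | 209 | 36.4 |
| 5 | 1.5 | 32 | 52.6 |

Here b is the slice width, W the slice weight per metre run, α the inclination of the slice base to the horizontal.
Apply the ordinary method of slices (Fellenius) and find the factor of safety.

FS = 2.08

Ordinary method of slices: FS = Σ[c'·Δl_i + (W_i cosα_i)·tanφ'] / Σ W_i sinα_i, with Δl_i = b_i / cosα_i.
Slice 1: Δl = 2.5/cos(-8.5°) = 2.528 m; N'_1 = 83·cos(-8.5°) = 82.1; c'Δl = 28.31; W sinα = -12.3
Slice 2: Δl = 3.2/cos5.5° = 3.215 m; N'_2 = 316·cos5.5° = 314.5; c'Δl = 36.01; W sinα = 30.3
Slice 3: Δl = 2.6/cos20.1° = 2.769 m; N'_3 = 248·cos20.1° = 232.9; c'Δl = 31.01; W sinα = 85.2
Slice 4: Δl = 3.2/cos36.4° = 3.976 m; N'_4 = 209·cos36.4° = 168.2; c'Δl = 44.53; W sinα = 124.0
Slice 5: Δl = 1.5/cos52.6° = 2.470 m; N'_5 = 32·cos52.6° = 19.4; c'Δl = 27.66; W sinα = 25.4
Σc'Δl = 167.5 kN/m; ΣN' = 817.2 kN/m; ΣW sinα = 252.7 kN/m
Resisting = 167.5 + 817.2·tan23.6° = 167.5 + 357.0 = 524.5 kN/m
FS = 524.5 / 252.7 = 2.076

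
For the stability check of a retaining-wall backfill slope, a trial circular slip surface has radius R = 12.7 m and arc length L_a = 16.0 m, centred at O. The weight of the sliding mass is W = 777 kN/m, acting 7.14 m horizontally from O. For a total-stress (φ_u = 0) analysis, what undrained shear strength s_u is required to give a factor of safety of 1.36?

s_u = 37.1 kPa

FS = s_u·L_a·R / (W·d), so s_u = FS·W·d / (L_a·R).
s_u = 1.36·777·7.14 / (16.00·12.7) = 7545.0 / 203.20 = 37.13 kPa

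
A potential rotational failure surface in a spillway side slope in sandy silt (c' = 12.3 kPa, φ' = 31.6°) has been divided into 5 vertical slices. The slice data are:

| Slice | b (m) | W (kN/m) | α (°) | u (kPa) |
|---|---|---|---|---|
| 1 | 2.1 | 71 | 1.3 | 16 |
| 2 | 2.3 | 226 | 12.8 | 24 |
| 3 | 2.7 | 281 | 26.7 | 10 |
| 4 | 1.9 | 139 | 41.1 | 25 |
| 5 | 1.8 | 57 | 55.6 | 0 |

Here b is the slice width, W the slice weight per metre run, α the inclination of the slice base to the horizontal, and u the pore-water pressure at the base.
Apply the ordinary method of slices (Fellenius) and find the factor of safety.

FS = 1.48

Ordinary method of slices: FS = Σ[c'·Δl_i + (W_i cosα_i − u_i·Δl_i)·tanφ'] / Σ W_i sinα_i, with Δl_i = b_i / cosα_i.
Slice 1: Δl = 2.1/cos1.3° = 2.101 m; N'_1 = 71·cos1.3° − 16·2.101 = 37.4; c'Δl = 25.84; W sinα = 1.6
Slice 2: Δl = 2.3/cos12.8° = 2.359 m; N'_2 = 226·cos12.8° − 24·2.359 = 163.8; c'Δl = 29.01; W sinα = 50.1
Slice 3: Δl = 2.7/cos26.7° = 3.022 m; N'_3 = 281·cos26.7° − 10·3.022 = 220.8; c'Δl = 37.17; W sinα = 126.3
Slice 4: Δl = 1.9/cos41.1° = 2.521 m; N'_4 = 139·cos41.1° − 25·2.521 = 41.7; c'Δl = 31.01; W sinα = 91.4
Slice 5: Δl = 1.8/cos55.6° = 3.186 m; N'_5 = 57·cos55.6° − 0·3.186 = 32.2; c'Δl = 39.19; W sinα = 47.0
Σc'Δl = 162.2 kN/m; ΣN' = 495.9 kN/m; ΣW sinα = 316.3 kN/m
Resisting = 162.2 + 495.9·tan31.6° = 162.2 + 305.1 = 467.3 kN/m
FS = 467.3 / 316.3 = 1.477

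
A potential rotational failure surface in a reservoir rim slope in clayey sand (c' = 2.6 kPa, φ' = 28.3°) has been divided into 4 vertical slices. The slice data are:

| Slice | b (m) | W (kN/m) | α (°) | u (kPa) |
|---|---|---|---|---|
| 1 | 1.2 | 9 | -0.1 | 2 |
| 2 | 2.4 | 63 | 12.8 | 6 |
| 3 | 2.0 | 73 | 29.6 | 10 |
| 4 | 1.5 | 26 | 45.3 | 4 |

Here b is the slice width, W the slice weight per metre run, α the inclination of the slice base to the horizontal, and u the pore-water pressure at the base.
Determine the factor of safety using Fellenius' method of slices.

FS = 1.12

Ordinary method of slices: FS = Σ[c'·Δl_i + (W_i cosα_i − u_i·Δl_i)·tanφ'] / Σ W_i sinα_i, with Δl_i = b_i / cosα_i.
Slice 1: Δl = 1.2/cos(-0.1°) = 1.200 m; N'_1 = 9·cos(-0.1°) − 2·1.200 = 6.6; c'Δl = 3.12; W sinα = -0.0
Slice 2: Δl = 2.4/cos12.8° = 2.461 m; N'_2 = 63·cos12.8° − 6·2.461 = 46.7; c'Δl = 6.40; W sinα = 14.0
Slice 3: Δl = 2.0/cos29.6° = 2.300 m; N'_3 = 73·cos29.6° − 10·2.300 = 40.5; c'Δl = 5.98; W sinα = 36.1
Slice 4: Δl = 1.5/cos45.3° = 2.133 m; N'_4 = 26·cos45.3° − 4·2.133 = 9.8; c'Δl = 5.54; W sinα = 18.5
Σc'Δl = 21.0 kN/m; ΣN' = 103.5 kN/m; ΣW sinα = 68.5 kN/m
Resisting = 21.0 + 103.5·tan28.3° = 21.0 + 55.7 = 76.8 kN/m
FS = 76.8 / 68.5 = 1.121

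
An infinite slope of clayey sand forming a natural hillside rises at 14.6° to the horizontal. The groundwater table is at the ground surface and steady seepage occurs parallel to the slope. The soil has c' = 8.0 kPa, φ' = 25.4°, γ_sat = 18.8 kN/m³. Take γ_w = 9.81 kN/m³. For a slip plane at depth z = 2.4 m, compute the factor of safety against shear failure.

With seepage parallel to the slope and the water table at the surface, the effective normal stress on the slip plane uses the buoyant unit weight γ' = γ_sat − γ_w while the driving shear stress uses γ_sat:
FS = [c' + γ' z cos²β tanφ'] / [γ_sat z sinβ cosβ]
γ' = 18.8 − 9.81 = 8.99 kN/m³
Numerator = 8.0 + 8.99·2.4·cos²14.6°·tan25.4° = 8.0 + 8.99·2.4·0.9365·0.4748 = 17.594 kPa
Denominator = 18.8·2.4·sin14.6°·cos14.6° = 18.8·2.4·0.2521·0.9677 = 11.006 kPa
FS = 17.594 / 11.006 = 1.599

FS = 1.60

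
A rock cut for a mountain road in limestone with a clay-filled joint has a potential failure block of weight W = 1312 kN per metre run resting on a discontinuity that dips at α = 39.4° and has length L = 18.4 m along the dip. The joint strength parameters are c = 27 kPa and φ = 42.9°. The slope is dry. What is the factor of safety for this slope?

Resolving the block weight along and normal to the plane and applying the Mohr–Coulomb strength on the joint:
N' = W cosα = 1312·cos39.4° = 1013.8 kN/m
Driving force T = W sinα = 1312·sin39.4° = 832.8 kN/m
Resisting force R = c·L + N'·tanφ = 27·18.4 + 1013.8·tan42.9° = 496.8 + 942.1 = 1438.9 kN/m
FS = R / T = 1438.9 / 832.8 = 1.728

FS = 1.73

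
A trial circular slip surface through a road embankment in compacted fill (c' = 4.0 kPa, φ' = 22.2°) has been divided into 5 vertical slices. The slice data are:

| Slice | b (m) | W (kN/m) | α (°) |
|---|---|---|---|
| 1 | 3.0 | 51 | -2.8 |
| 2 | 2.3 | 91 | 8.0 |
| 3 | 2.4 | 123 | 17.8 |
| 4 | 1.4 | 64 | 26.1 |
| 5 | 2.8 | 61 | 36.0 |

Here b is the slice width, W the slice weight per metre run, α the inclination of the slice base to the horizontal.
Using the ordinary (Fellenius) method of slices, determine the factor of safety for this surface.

Ordinary method of slices: FS = Σ[c'·Δl_i + (W_i cosα_i)·tanφ'] / Σ W_i sinα_i, with Δl_i = b_i / cosα_i.
Slice 1: Δl = 3.0/cos(-2.8°) = 3.004 m; N'_1 = 51·cos(-2.8°) = 50.9; c'Δl = 12.01; W sinα = -2.5
Slice 2: Δl = 2.3/cos8.0° = 2.323 m; N'_2 = 91·cos8.0° = 90.1; c'Δl = 9.29; W sinα = 12.7
Slice 3: Δl = 2.4/cos17.8° = 2.521 m; N'_3 = 123·cos17.8° = 117.1; c'Δl = 10.08; W sinα = 37.6
Slice 4: Δl = 1.4/cos26.1° = 1.559 m; N'_4 = 64·cos26.1° = 57.5; c'Δl = 6.24; W sinα = 28.2
Slice 5: Δl = 2.8/cos36.0° = 3.461 m; N'_5 = 61·cos36.0° = 49.4; c'Δl = 13.84; W sinα = 35.9
Σc'Δl = 51.5 kN/m; ΣN' = 365.0 kN/m; ΣW sinα = 111.8 kN/m
Resisting = 51.5 + 365.0·tan22.2° = 51.5 + 148.9 = 200.4 kN/m
FS = 200.4 / 111.8 = 1.793

FS = 1.79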